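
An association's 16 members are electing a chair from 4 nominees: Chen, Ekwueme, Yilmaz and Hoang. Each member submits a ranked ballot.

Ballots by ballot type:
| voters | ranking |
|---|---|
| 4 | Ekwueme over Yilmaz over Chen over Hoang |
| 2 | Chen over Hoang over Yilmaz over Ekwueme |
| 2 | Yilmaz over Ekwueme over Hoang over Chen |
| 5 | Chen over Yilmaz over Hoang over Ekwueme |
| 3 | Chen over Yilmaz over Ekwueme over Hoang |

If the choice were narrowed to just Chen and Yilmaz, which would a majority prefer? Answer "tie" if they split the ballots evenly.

Chen

Ballots ranking Chen above Yilmaz: 2 + 5 + 3 = 10.
Ballots ranking Yilmaz above Chen: 16 − 10 = 6.
Chen wins the head-to-head 10–6.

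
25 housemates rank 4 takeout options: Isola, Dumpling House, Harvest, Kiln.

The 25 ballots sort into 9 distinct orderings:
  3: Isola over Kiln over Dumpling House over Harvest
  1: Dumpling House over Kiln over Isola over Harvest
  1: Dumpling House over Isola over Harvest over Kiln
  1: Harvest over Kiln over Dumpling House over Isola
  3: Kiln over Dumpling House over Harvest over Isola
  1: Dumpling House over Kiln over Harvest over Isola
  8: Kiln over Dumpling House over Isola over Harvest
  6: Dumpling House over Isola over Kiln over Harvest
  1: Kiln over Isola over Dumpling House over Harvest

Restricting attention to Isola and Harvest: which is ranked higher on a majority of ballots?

Ballots ranking Isola above Harvest: 3 + 1 + 1 + 8 + 6 + 1 = 20.
Ballots ranking Harvest above Isola: 25 − 20 = 5.
Isola wins the head-to-head 20–5.

Isola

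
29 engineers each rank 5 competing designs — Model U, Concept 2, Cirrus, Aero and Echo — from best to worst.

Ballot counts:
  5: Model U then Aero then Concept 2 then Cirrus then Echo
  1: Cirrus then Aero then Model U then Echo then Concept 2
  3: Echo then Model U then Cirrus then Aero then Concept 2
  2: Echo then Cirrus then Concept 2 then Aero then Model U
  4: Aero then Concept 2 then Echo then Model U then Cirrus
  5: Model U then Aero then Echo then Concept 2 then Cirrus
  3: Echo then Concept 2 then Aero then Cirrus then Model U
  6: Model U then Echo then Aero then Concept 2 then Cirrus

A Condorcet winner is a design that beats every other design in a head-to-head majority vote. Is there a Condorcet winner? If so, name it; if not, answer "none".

Model U

Head-to-head results (29 engineers):
Model U vs Concept 2: Model U preferred on 5+1+3+5+6 = 20 ballots; Model U wins 20–9.
Model U vs Cirrus: 23 to 6, Model U.
Model U vs Aero: 5+3+5+6 = 19 for Model U, 10 for Aero — Model U by 19–10.
Model U vs Echo: Model U preferred on 5+1+5+6 = 17 ballots; Model U wins 17–12.
Concept 2 vs Cirrus: 23 to 6, Concept 2.
Concept 2 vs Aero: 5 to 24, Aero.
Concept 2 vs Echo: Concept 2 is ranked higher on 5+4 = 9 ballots, Echo on 20. Echo wins 20–9.
Cirrus vs Aero: Cirrus preferred on 1+3+2 = 6 ballots; Aero wins 23–6.
Cirrus vs Echo: Cirrus is ranked higher on 5+1 = 6 ballots, Echo on 23. Echo wins 23–6.
Aero vs Echo: 5+1+4+5 = 15 for Aero, 14 for Echo — Aero by 15–14.
Only Model U has no losses; Model U is the Condorcet winner.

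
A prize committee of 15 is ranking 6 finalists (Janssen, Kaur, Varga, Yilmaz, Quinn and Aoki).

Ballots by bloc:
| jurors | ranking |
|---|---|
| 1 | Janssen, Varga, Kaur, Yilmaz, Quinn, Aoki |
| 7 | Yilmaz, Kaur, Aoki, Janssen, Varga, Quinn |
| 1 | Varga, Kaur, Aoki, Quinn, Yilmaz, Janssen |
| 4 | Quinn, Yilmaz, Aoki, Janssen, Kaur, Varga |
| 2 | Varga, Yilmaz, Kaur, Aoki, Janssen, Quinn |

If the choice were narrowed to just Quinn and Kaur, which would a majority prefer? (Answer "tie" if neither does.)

Ballots ranking Quinn above Kaur: 4.
Ballots ranking Kaur above Quinn: 15 − 4 = 11.
Kaur wins the head-to-head 11–4.

Kaur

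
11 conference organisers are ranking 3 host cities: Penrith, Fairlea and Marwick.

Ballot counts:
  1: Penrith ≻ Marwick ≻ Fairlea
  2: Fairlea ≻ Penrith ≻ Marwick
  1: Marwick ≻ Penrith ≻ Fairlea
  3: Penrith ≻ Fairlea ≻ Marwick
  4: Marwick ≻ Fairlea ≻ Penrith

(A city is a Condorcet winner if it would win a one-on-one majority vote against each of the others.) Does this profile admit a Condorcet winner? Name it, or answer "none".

Head-to-head results (11 organisers):
Penrith vs Fairlea: 1+1+3 = 5 for Penrith, 6 for Fairlea — Fairlea by 6–5.
Penrith vs Marwick: 1+2+3 = 6 for Penrith, 5 for Marwick — Penrith by 6–5.
Fairlea vs Marwick: 2+3 = 5 for Fairlea, 6 for Marwick — Marwick by 6–5.
Every city loses at least once (Penrith loses to Fairlea; Fairlea loses to Marwick; Marwick loses to Penrith). The majority relation contains the cycle Penrith → Marwick → Fairlea → Penrith, so there is no Condorcet winner.

none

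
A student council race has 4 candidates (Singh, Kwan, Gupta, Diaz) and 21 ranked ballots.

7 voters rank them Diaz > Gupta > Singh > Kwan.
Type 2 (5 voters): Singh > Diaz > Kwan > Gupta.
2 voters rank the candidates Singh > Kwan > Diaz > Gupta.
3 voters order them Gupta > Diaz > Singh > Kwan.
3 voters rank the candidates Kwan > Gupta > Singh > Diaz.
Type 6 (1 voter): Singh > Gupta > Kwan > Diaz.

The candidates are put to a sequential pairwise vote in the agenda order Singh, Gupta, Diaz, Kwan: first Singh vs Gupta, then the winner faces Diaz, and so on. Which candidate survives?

Round 1: Singh vs Gupta — 8–13, Gupta advances.
Round 2: Gupta vs Diaz — 7–14, Diaz advances.
Round 3: Diaz vs Kwan — 15–6, Diaz advances.
The agenda winner is Diaz.

Diaz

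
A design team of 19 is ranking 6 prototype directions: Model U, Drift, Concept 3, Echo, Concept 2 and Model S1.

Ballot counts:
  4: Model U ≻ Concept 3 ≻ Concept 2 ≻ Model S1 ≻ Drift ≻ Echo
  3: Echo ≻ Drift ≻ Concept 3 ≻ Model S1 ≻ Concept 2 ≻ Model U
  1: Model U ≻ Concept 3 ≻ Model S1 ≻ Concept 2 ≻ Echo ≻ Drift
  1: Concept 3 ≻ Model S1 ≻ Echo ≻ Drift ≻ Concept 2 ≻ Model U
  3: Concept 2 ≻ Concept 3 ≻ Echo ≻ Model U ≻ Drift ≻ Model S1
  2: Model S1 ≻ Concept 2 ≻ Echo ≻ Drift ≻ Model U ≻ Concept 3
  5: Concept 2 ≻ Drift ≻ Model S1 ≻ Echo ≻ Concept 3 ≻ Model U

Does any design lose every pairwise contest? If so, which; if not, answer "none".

Pairwise majorities:
Model U vs Drift: Model U is ranked higher on 4+1+3 = 8 ballots, Drift on 11. Drift wins 11–8.
Model U vs Concept 3: Model U preferred on 4+1+2 = 7 ballots; Concept 3 wins 12–7.
Model U vs Echo: Echo, 14–5.
Model U–Concept 2: Concept 2 14–5.
Model U–Model S1: Model S1 11–8.
Drift–Concept 3: Drift 10–9.
Drift vs Echo: Echo wins 10–9.
Drift vs Concept 2: Drift is ranked higher on 3+1 = 4 ballots, Concept 2 on 15. Concept 2 wins 15–4.
Drift vs Model S1: 11 to 8, Drift.
Concept 3 vs Echo: Echo, 10–9.
Concept 3 vs Concept 2: 9 to 10, Concept 2.
Concept 3–Model S1: Concept 3 12–7.
Echo vs Concept 2: 3+1 = 4 for Echo, 15 for Concept 2 — Concept 2 by 15–4.
Echo vs Model S1: Model S1 wins 13–6.
Concept 2 vs Model S1: Concept 2 preferred on 4+3+5 = 12 ballots; Concept 2 wins 12–7.
Only Model U has no wins; Model U is the Condorcet loser.

Model U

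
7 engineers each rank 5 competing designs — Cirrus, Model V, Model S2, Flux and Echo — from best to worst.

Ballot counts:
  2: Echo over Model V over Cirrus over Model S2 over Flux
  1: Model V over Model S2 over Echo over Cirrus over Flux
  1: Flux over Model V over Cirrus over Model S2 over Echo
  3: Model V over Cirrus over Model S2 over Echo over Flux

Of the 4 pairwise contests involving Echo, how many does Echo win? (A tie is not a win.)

Echo against each rival (7 engineers):
Echo–Cirrus: Cirrus 4–3.
Echo vs Model V: Model V wins 5–2.
Echo vs Model S2: Model S2, 5–2.
Echo–Flux: Echo 6–1.
Echo beats Flux; loses to Cirrus, Model V, Model S2 — 1 pairwise win.

1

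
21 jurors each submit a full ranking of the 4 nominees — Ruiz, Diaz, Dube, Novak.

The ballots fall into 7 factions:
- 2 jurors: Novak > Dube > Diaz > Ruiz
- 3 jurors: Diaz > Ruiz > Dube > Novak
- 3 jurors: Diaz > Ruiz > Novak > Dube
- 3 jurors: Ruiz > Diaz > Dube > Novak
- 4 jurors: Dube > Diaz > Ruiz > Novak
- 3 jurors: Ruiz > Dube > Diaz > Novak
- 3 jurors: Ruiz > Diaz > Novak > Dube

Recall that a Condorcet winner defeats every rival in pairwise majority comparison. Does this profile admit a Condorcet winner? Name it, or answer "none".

Diaz

Pairwise majorities:
Ruiz vs Diaz: 3+3+3 = 9 for Ruiz, 12 for Diaz — Diaz by 12–9.
Ruiz vs Dube: Ruiz is ranked higher on 3+3+3+3+3 = 15 ballots, Dube on 6. Ruiz wins 15–6.
Ruiz vs Novak: Ruiz is ranked higher on 3+3+3+4+3+3 = 19 ballots, Novak on 2. Ruiz wins 19–2.
Diaz vs Dube: 3+3+3+3 = 12 for Diaz, 9 for Dube — Diaz by 12–9.
Diaz vs Novak: Diaz preferred on 3+3+3+4+3+3 = 19 ballots; Diaz wins 19–2.
Dube vs Novak: 3+3+4+3 = 13 for Dube, 8 for Novak — Dube by 13–8.
Diaz wins every pairwise contest, so Diaz is the Condorcet winner.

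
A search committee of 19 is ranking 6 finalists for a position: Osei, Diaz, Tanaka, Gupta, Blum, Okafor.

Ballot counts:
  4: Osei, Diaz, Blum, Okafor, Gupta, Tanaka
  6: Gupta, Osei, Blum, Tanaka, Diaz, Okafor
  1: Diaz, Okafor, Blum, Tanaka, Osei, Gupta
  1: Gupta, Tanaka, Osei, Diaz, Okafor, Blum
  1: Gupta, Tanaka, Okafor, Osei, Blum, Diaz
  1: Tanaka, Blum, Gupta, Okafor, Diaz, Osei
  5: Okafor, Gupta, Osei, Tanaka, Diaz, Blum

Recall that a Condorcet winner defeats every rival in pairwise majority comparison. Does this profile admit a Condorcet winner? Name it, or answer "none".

Check each pair by majority over 19 ballots:
Osei vs Diaz: Osei wins 17–2.
Osei vs Tanaka: Osei wins 15–4.
Osei vs Gupta: Gupta wins 14–5.
Osei vs Blum: Osei wins 17–2.
Osei vs Okafor: Osei wins 11–8.
Diaz–Tanaka: Tanaka 14–5.
Diaz vs Gupta: Gupta, 14–5.
Diaz vs Blum: Diaz wins 11–8.
Diaz–Okafor: Diaz 12–7.
Tanaka vs Gupta: Gupta wins 17–2.
Tanaka–Blum: Blum 11–8.
Tanaka vs Okafor: Okafor, 10–9.
Gupta vs Blum: Gupta, 13–6.
Gupta vs Okafor: Okafor, 10–9.
Blum vs Okafor: Blum wins 11–8.
Every candidate loses at least once (Osei loses to Gupta; Diaz loses to Osei; Tanaka loses to Osei; Gupta loses to Okafor; Blum loses to Osei; Okafor loses to Osei). The majority relation contains the cycle Osei > Okafor > Gupta > Osei, so there is no Condorcet winner.

none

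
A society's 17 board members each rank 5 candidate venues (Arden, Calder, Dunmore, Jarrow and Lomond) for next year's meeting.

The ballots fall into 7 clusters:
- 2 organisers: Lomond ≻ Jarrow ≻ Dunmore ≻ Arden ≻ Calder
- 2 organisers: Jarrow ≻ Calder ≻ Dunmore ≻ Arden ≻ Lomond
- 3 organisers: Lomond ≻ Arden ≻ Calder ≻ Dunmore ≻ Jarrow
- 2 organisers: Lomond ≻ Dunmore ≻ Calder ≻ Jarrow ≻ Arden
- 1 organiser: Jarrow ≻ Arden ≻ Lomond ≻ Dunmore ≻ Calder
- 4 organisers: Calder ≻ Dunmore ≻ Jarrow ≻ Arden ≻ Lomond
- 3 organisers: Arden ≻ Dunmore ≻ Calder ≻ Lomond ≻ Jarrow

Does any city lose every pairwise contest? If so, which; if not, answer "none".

Pairwise majorities:
Arden–Calder: Arden 9–8.
Arden vs Dunmore: 7 to 10, Dunmore.
Arden–Jarrow: Jarrow 11–6.
Arden vs Lomond: Arden wins 10–7.
Calder vs Dunmore: Calder, 9–8.
Calder vs Jarrow: Calder preferred on 3+2+4+3 = 12 ballots; Calder wins 12–5.
Calder–Lomond: Calder 9–8.
Dunmore vs Jarrow: Dunmore wins 12–5.
Dunmore vs Lomond: Dunmore, 9–8.
Jarrow vs Lomond: Lomond, 10–7.
Every city wins at least one matchup (Arden beats Calder; Calder beats Dunmore; Dunmore beats Arden; Jarrow beats Arden; Lomond beats Jarrow), so there is no Condorcet loser.

none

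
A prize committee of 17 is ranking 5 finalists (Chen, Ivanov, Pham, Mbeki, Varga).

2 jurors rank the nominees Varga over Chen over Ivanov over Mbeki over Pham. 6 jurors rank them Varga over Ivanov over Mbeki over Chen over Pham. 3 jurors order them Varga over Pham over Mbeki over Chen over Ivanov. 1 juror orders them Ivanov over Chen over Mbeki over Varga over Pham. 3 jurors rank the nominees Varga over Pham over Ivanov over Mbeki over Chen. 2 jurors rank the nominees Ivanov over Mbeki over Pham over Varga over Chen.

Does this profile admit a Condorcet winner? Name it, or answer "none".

Varga

Check each pair by majority over 17 ballots:
Chen vs Ivanov: Ivanov wins 12–5.
Chen vs Pham: Chen wins 9–8.
Chen–Mbeki: Mbeki 14–3.
Chen–Varga: Varga 16–1.
Ivanov–Pham: Ivanov 11–6.
Ivanov–Mbeki: Ivanov 14–3.
Ivanov vs Varga: Varga wins 14–3.
Pham–Mbeki: Mbeki 11–6.
Pham–Varga: Varga 15–2.
Mbeki vs Varga: Varga wins 14–3.
Only Varga has no losses; Varga is the Condorcet winner.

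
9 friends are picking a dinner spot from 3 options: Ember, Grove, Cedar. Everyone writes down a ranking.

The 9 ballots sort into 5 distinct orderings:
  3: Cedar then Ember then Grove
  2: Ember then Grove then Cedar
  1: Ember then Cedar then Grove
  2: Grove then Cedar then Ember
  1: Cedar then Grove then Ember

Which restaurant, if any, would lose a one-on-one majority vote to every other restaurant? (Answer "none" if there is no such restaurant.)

Grove

Head-to-head results (9 friends):
Ember vs Grove: Ember, 6–3.
Ember–Cedar: Cedar 6–3.
Grove vs Cedar: Cedar wins 5–4.
Grove loses to every other restaurant — it is the Condorcet loser.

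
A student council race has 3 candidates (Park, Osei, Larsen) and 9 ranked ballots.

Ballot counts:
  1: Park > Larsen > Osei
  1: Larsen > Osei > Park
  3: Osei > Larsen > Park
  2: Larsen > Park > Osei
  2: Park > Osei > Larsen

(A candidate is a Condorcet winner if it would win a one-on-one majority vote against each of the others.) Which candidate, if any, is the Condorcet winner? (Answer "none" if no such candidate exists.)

Check each pair by majority over 9 ballots:
Park vs Osei: Park, 5–4.
Park vs Larsen: Larsen wins 6–3.
Osei–Larsen: Osei 5–4.
No candidate is unbeaten: Park loses to Larsen; Osei loses to Park; Larsen loses to Osei. In particular Park > Osei > Larsen > Park is a majority cycle — no Condorcet winner exists.

none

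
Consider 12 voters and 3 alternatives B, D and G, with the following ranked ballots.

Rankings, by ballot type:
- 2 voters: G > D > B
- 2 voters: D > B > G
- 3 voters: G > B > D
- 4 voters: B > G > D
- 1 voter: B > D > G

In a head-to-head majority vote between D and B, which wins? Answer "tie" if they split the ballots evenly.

B

Ballots ranking D above B: 2 + 2 = 4.
Ballots ranking B above D: 12 − 4 = 8.
B wins the head-to-head 8–4.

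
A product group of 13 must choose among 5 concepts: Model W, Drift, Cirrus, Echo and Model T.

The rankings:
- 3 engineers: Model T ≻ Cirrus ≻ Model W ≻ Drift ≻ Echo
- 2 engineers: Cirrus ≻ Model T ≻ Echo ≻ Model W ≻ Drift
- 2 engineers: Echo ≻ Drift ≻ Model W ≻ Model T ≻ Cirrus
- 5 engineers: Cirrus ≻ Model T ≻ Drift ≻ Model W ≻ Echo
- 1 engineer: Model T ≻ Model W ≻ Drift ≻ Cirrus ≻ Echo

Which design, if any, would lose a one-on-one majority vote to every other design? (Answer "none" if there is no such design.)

Head-to-head results (13 engineers):
Model W vs Drift: 3+2+1 = 6 for Model W, 7 for Drift — Drift by 7–6.
Model W vs Cirrus: Cirrus wins 10–3.
Model W vs Echo: 9 to 4, Model W.
Model W vs Model T: 2 for Model W, 11 for Model T — Model T by 11–2.
Drift vs Cirrus: Cirrus, 10–3.
Drift vs Echo: Drift, 9–4.
Drift–Model T: Model T 11–2.
Cirrus vs Echo: 11 to 2, Cirrus.
Cirrus vs Model T: Cirrus preferred on 2+5 = 7 ballots; Cirrus wins 7–6.
Echo vs Model T: 2 for Echo, 11 for Model T — Model T by 11–2.
Echo loses to every other design — it is the Condorcet loser.

Echo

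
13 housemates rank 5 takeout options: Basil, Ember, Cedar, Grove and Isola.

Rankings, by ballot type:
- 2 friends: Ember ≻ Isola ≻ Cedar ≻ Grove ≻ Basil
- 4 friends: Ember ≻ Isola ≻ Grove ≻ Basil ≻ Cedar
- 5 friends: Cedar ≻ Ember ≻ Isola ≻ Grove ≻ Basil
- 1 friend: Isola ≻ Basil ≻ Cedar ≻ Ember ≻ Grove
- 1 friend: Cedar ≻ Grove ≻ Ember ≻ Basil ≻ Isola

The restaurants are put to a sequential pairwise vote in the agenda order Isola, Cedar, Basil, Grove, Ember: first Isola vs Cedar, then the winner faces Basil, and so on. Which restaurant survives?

Round 1: Isola vs Cedar — 7–6, Isola advances.
Round 2: Isola vs Basil — 12–1, Isola advances.
Round 3: Isola vs Grove — 12–1, Isola advances.
Round 4: Isola vs Ember — 1–12, Ember advances.
The agenda winner is Ember.

Ember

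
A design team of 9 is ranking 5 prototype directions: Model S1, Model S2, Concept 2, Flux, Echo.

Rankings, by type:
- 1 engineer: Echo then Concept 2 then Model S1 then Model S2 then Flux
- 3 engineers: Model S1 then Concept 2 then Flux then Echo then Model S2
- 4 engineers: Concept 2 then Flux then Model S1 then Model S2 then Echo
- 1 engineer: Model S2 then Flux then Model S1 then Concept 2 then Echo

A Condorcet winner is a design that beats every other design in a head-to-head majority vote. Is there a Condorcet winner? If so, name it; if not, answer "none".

Concept 2

Pairwise majorities:
Model S1 vs Model S2: Model S1 wins 8–1.
Model S1 vs Concept 2: 3+1 = 4 for Model S1, 5 for Concept 2 — Concept 2 by 5–4.
Model S1 vs Flux: Flux, 5–4.
Model S1 vs Echo: Model S1 preferred on 3+4+1 = 8 ballots; Model S1 wins 8–1.
Model S2 vs Concept 2: Model S2 preferred on 1 ballot; Concept 2 wins 8–1.
Model S2 vs Flux: Flux, 7–2.
Model S2 vs Echo: Model S2 wins 5–4.
Concept 2 vs Flux: Concept 2 preferred on 1+3+4 = 8 ballots; Concept 2 wins 8–1.
Concept 2 vs Echo: 8 to 1, Concept 2.
Flux vs Echo: Flux is ranked higher on 3+4+1 = 8 ballots, Echo on 1. Flux wins 8–1.
Concept 2 defeats every rival head-to-head and is the Condorcet winner.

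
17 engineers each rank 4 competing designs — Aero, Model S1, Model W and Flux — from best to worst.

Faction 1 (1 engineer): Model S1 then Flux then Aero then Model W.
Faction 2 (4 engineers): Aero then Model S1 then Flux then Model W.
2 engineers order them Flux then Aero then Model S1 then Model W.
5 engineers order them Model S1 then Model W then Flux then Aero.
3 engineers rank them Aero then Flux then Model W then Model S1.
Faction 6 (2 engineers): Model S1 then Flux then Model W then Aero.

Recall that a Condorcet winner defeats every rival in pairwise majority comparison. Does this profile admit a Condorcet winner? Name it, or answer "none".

none

Pairwise majorities:
Aero vs Model S1: 9 to 8, Aero.
Aero vs Model W: 1+4+2+3 = 10 for Aero, 7 for Model W — Aero by 10–7.
Aero vs Flux: Aero is ranked higher on 4+3 = 7 ballots, Flux on 10. Flux wins 10–7.
Model S1 vs Model W: Model S1 preferred on 1+4+2+5+2 = 14 ballots; Model S1 wins 14–3.
Model S1 vs Flux: Model S1 preferred on 1+4+5+2 = 12 ballots; Model S1 wins 12–5.
Model W vs Flux: 5 for Model W, 12 for Flux — Flux by 12–5.
Every design loses at least once (Aero loses to Flux; Model S1 loses to Aero; Model W loses to Aero; Flux loses to Model S1). The majority relation contains the cycle Aero > Model S1 > Flux > Aero, so there is no Condorcet winner.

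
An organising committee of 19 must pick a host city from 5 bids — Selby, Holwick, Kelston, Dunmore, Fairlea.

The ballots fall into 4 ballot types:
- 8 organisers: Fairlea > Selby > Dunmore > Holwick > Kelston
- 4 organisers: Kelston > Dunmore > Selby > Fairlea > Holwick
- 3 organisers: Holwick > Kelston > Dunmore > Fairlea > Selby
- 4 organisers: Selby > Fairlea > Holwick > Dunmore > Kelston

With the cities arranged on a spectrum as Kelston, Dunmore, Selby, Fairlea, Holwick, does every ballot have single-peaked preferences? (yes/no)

Axis positions: Kelston=1, Dunmore=2, Selby=3, Fairlea=4, Holwick=5.
Ballot type 1 (peak Fairlea at position 4): ranking walks positions 4-3-2-5-1, expanding outward from the peak — single-peaked.
Ballot type 2 (peak Kelston at position 1): ranking walks positions 1-2-3-4-5, expanding outward from the peak — single-peaked.
Ballot type 3: ranking walks positions 5-1-2-4-3; Kelston is ranked above Fairlea even though Fairlea lies between Kelston and the peak Holwick on the axis — preferences dip and rise again. Not single-peaked.
Ballot type 4 (peak Selby at position 3): ranking walks positions 3-4-5-2-1, expanding outward from the peak — single-peaked.
Ballot type 3 violates single-peakedness, so the profile is not single-peaked on this axis.

no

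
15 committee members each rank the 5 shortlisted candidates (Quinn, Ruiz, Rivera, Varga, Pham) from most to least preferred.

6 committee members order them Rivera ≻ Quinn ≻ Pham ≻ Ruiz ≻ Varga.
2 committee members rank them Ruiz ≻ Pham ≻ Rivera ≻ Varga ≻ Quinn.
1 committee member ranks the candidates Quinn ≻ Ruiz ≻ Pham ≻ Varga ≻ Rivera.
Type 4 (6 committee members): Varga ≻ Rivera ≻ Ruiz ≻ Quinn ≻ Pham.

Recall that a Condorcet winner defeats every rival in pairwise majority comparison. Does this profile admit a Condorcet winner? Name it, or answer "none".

Check each pair by majority over 15 ballots:
Quinn vs Ruiz: Quinn is ranked higher on 6+1 = 7 ballots, Ruiz on 8. Ruiz wins 8–7.
Quinn vs Rivera: 1 for Quinn, 14 for Rivera — Rivera by 14–1.
Quinn vs Varga: Quinn is ranked higher on 6+1 = 7 ballots, Varga on 8. Varga wins 8–7.
Quinn vs Pham: Quinn preferred on 6+1+6 = 13 ballots; Quinn wins 13–2.
Ruiz vs Rivera: Ruiz preferred on 2+1 = 3 ballots; Rivera wins 12–3.
Ruiz vs Varga: Ruiz preferred on 6+2+1 = 9 ballots; Ruiz wins 9–6.
Ruiz vs Pham: 9 to 6, Ruiz.
Rivera vs Varga: 8 to 7, Rivera.
Rivera vs Pham: Rivera is ranked higher on 6+6 = 12 ballots, Pham on 3. Rivera wins 12–3.
Varga vs Pham: Varga is ranked higher on 6 ballots, Pham on 9. Pham wins 9–6.
Rivera defeats every rival head-to-head and is the Condorcet winner.

Rivera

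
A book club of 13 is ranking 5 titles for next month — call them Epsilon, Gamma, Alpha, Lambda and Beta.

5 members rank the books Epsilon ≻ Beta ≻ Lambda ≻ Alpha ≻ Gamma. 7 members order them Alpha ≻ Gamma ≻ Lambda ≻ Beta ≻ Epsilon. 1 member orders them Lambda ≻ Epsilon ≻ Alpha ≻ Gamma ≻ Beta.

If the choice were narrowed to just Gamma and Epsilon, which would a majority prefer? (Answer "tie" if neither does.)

Gamma

Ballots ranking Gamma above Epsilon: 7.
Ballots ranking Epsilon above Gamma: 13 − 7 = 6.
Gamma wins the head-to-head 7–6.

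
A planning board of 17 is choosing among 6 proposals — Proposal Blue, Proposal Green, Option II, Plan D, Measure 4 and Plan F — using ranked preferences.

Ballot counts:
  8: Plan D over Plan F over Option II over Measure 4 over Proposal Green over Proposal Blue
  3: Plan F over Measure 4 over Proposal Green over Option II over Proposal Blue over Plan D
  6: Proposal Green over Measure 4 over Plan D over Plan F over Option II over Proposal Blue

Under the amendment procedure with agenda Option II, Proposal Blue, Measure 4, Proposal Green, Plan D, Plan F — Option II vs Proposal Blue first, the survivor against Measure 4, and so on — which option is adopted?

Round 1: Option II vs Proposal Blue — 17–0, Option II advances.
Round 2: Option II vs Measure 4 — 8–9, Measure 4 advances.
Round 3: Measure 4 vs Proposal Green — 11–6, Measure 4 advances.
Round 4: Measure 4 vs Plan D — 9–8, Measure 4 advances.
Round 5: Measure 4 vs Plan F — 6–11, Plan F advances.
Plan F survives the agenda.

Plan F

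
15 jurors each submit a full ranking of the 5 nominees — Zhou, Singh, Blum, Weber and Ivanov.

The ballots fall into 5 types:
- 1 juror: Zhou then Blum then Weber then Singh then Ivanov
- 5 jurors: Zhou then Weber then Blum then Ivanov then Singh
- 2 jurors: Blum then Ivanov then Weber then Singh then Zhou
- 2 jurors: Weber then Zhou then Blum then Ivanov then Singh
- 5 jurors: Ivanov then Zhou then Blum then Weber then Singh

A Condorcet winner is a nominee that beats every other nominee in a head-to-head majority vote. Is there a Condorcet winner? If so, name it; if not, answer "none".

Head-to-head results (15 jurors):
Zhou vs Singh: Zhou, 13–2.
Zhou vs Blum: Zhou wins 13–2.
Zhou vs Weber: Zhou, 11–4.
Zhou vs Ivanov: Zhou, 8–7.
Singh vs Blum: Blum, 15–0.
Singh–Weber: Weber 15–0.
Singh vs Ivanov: Ivanov wins 14–1.
Blum–Weber: Blum 8–7.
Blum vs Ivanov: Blum wins 10–5.
Weber–Ivanov: Weber 8–7.
Zhou defeats every rival head-to-head and is the Condorcet winner.

Zhou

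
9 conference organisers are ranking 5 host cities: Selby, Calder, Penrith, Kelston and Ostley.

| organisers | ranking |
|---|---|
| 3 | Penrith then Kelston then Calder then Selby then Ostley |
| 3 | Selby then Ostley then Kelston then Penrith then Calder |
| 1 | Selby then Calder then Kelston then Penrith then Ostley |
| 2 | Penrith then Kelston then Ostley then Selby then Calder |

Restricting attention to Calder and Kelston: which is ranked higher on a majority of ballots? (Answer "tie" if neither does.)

Ballots ranking Calder above Kelston: 1.
Ballots ranking Kelston above Calder: 9 − 1 = 8.
Kelston wins the head-to-head 8–1.

Kelston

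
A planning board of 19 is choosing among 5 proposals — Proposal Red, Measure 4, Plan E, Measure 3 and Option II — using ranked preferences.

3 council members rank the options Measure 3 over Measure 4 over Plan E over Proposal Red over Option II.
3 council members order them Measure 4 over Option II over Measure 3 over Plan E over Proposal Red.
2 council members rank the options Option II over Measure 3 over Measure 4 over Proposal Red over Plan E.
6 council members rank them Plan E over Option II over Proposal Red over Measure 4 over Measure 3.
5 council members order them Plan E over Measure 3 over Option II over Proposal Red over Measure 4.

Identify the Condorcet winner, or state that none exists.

Plan E

Pairwise majorities:
Proposal Red vs Measure 4: 6+5 = 11 for Proposal Red, 8 for Measure 4 — Proposal Red by 11–8.
Proposal Red vs Plan E: Proposal Red is ranked higher on 2 ballots, Plan E on 17. Plan E wins 17–2.
Proposal Red vs Measure 3: 6 for Proposal Red, 13 for Measure 3 — Measure 3 by 13–6.
Proposal Red–Option II: Option II 16–3.
Measure 4 vs Plan E: Plan E wins 11–8.
Measure 4 vs Measure 3: 3+6 = 9 for Measure 4, 10 for Measure 3 — Measure 3 by 10–9.
Measure 4 vs Option II: Measure 4 preferred on 3+3 = 6 ballots; Option II wins 13–6.
Plan E vs Measure 3: 11 to 8, Plan E.
Plan E vs Option II: Plan E preferred on 3+6+5 = 14 ballots; Plan E wins 14–5.
Measure 3–Option II: Option II 11–8.
Plan E defeats every rival head-to-head and is the Condorcet winner.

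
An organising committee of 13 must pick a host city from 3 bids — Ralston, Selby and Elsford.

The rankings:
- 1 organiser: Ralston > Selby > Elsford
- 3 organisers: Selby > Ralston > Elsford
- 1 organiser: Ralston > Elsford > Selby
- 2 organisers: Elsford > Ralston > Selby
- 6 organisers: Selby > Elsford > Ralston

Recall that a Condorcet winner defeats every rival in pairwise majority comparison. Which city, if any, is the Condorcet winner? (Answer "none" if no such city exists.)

Head-to-head results (13 organisers):
Ralston vs Selby: 1+1+2 = 4 for Ralston, 9 for Selby — Selby by 9–4.
Ralston vs Elsford: Ralston preferred on 1+3+1 = 5 ballots; Elsford wins 8–5.
Selby vs Elsford: Selby preferred on 1+3+6 = 10 ballots; Selby wins 10–3.
Selby beats each of Ralston, Elsford — Selby is the Condorcet winner.

Selby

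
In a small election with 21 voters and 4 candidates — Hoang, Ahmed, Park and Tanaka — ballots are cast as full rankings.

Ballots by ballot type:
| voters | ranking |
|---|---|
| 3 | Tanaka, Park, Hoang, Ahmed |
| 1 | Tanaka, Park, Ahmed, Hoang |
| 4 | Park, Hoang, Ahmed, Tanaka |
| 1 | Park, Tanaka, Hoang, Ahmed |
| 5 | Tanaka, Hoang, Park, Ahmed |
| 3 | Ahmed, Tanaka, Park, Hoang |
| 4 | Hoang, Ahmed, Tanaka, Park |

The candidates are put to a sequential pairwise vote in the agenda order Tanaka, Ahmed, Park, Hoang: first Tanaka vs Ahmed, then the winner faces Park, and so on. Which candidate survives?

Round 1: Tanaka vs Ahmed — 10–11, Ahmed advances.
Round 2: Ahmed vs Park — 7–14, Park advances.
Round 3: Park vs Hoang — 12–9, Park advances.
Park survives the agenda.

Park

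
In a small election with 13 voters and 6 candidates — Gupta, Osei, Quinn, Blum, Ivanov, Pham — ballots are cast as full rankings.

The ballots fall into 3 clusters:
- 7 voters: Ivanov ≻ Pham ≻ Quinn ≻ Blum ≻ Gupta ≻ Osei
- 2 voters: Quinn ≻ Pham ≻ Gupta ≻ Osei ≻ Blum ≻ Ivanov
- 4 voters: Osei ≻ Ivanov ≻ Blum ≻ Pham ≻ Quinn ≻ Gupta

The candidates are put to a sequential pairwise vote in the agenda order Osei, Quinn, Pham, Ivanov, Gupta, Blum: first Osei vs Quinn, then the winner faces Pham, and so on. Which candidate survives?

Ivanov

Round 1: Osei vs Quinn — 4–9, Quinn advances.
Round 2: Quinn vs Pham — 2–11, Pham advances.
Round 3: Pham vs Ivanov — 2–11, Ivanov advances.
Round 4: Ivanov vs Gupta — 11–2, Ivanov advances.
Round 5: Ivanov vs Blum — 11–2, Ivanov advances.
Ivanov survives the agenda.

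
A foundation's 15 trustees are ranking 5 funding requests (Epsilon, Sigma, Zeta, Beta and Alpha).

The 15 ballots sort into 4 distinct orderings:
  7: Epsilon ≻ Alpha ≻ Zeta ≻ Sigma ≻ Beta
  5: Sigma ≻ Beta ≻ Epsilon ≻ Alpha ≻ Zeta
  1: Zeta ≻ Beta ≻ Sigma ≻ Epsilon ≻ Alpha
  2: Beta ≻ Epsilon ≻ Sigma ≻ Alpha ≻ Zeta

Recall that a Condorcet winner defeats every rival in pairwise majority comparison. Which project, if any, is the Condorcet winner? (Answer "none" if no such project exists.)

Pairwise majorities:
Epsilon vs Sigma: Epsilon preferred on 7+2 = 9 ballots; Epsilon wins 9–6.
Epsilon vs Zeta: Epsilon is ranked higher on 7+5+2 = 14 ballots, Zeta on 1. Epsilon wins 14–1.
Epsilon vs Beta: Epsilon preferred on 7 ballots; Beta wins 8–7.
Epsilon vs Alpha: Epsilon is ranked higher on 7+5+1+2 = 15 ballots, Alpha on 0. Epsilon wins 15–0.
Sigma vs Zeta: Sigma preferred on 5+2 = 7 ballots; Zeta wins 8–7.
Sigma vs Beta: 12 to 3, Sigma.
Sigma vs Alpha: Sigma is ranked higher on 5+1+2 = 8 ballots, Alpha on 7. Sigma wins 8–7.
Zeta vs Beta: 7+1 = 8 for Zeta, 7 for Beta — Zeta by 8–7.
Zeta vs Alpha: 1 for Zeta, 14 for Alpha — Alpha by 14–1.
Beta vs Alpha: Beta preferred on 5+1+2 = 8 ballots; Beta wins 8–7.
Each project drops at least one matchup (Epsilon loses to Beta; Sigma loses to Epsilon; Zeta loses to Epsilon; Beta loses to Sigma; Alpha loses to Epsilon); the cycle Epsilon > Sigma > Beta > Epsilon rules out a Condorcet winner.

none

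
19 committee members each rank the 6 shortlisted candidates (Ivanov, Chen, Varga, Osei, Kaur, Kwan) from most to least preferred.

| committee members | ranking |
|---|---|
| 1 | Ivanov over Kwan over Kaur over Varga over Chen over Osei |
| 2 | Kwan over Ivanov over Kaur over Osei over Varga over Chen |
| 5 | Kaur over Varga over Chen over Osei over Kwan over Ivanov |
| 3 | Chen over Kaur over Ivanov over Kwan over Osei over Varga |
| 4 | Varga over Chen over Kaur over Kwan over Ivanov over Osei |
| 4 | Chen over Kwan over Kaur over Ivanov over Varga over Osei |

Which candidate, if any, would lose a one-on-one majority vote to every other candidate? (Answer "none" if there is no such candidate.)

Head-to-head results (19 committee members):
Ivanov vs Chen: Ivanov preferred on 1+2 = 3 ballots; Chen wins 16–3.
Ivanov vs Varga: Ivanov is ranked higher on 1+2+3+4 = 10 ballots, Varga on 9. Ivanov wins 10–9.
Ivanov–Osei: Ivanov 14–5.
Ivanov–Kaur: Kaur 16–3.
Ivanov vs Kwan: Kwan, 15–4.
Chen vs Varga: Chen preferred on 3+4 = 7 ballots; Varga wins 12–7.
Chen–Osei: Chen 17–2.
Chen vs Kaur: Chen is ranked higher on 3+4+4 = 11 ballots, Kaur on 8. Chen wins 11–8.
Chen vs Kwan: Chen preferred on 5+3+4+4 = 16 ballots; Chen wins 16–3.
Varga–Osei: Varga 14–5.
Varga vs Kaur: Kaur, 15–4.
Varga vs Kwan: Kwan, 10–9.
Osei–Kaur: Kaur 19–0.
Osei vs Kwan: 5 to 14, Kwan.
Kaur vs Kwan: Kaur is ranked higher on 5+3+4 = 12 ballots, Kwan on 7. Kaur wins 12–7.
Only Osei has no wins; Osei is the Condorcet loser.

Osei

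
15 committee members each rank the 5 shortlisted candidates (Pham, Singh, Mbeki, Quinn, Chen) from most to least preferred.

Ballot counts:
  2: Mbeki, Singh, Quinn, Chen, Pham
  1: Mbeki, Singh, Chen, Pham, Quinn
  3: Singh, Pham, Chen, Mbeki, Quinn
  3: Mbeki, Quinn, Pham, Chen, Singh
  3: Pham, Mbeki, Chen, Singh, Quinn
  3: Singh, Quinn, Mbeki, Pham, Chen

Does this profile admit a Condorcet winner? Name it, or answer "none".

Mbeki

Head-to-head results (15 committee members):
Pham vs Singh: Singh wins 9–6.
Pham vs Mbeki: Mbeki, 9–6.
Pham–Quinn: Quinn 8–7.
Pham vs Chen: Pham wins 12–3.
Singh vs Mbeki: Mbeki wins 9–6.
Singh vs Quinn: Singh wins 12–3.
Singh–Chen: Singh 9–6.
Mbeki vs Quinn: Mbeki wins 12–3.
Mbeki vs Chen: Mbeki wins 12–3.
Quinn–Chen: Quinn 8–7.
Mbeki defeats every rival head-to-head and is the Condorcet winner.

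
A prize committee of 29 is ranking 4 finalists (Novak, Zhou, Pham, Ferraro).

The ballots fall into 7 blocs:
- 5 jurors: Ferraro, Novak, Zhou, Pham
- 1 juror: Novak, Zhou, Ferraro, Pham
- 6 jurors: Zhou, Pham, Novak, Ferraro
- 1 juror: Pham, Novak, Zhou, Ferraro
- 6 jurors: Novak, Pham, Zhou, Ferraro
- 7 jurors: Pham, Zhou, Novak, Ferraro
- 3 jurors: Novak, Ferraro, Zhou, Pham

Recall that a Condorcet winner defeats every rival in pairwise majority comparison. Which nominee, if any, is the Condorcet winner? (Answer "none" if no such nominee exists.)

Novak

Head-to-head results (29 jurors):
Novak vs Zhou: Novak, 16–13.
Novak vs Pham: Novak wins 15–14.
Novak vs Ferraro: Novak, 24–5.
Zhou vs Pham: Zhou wins 15–14.
Zhou–Ferraro: Zhou 21–8.
Pham–Ferraro: Pham 20–9.
Only Novak has no losses; Novak is the Condorcet winner.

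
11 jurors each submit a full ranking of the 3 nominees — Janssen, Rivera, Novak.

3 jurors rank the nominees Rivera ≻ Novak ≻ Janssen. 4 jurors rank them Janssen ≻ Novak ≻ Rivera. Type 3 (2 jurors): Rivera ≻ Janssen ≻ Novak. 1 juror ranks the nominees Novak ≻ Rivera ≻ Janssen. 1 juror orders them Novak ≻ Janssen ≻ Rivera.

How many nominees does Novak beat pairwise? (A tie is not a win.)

1

Novak against each rival (11 jurors):
Novak vs Janssen: 3+1+1 = 5 for Novak, 6 for Janssen — Janssen by 6–5.
Novak vs Rivera: Novak, 6–5.
Novak beats Rivera; loses to Janssen — 1 pairwise win.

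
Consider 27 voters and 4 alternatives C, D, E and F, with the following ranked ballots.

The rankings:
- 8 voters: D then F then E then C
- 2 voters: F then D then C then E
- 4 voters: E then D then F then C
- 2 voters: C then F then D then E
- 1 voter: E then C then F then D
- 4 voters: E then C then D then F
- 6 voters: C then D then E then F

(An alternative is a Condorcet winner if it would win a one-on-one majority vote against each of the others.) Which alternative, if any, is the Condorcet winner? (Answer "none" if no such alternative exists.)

D

Check each pair by majority over 27 ballots:
C vs D: D, 14–13.
C–E: E 17–10.
C vs F: F wins 14–13.
D vs E: D is ranked higher on 8+2+2+6 = 18 ballots, E on 9. D wins 18–9.
D vs F: D, 22–5.
E vs F: E wins 15–12.
Only D has no losses; D is the Condorcet winner.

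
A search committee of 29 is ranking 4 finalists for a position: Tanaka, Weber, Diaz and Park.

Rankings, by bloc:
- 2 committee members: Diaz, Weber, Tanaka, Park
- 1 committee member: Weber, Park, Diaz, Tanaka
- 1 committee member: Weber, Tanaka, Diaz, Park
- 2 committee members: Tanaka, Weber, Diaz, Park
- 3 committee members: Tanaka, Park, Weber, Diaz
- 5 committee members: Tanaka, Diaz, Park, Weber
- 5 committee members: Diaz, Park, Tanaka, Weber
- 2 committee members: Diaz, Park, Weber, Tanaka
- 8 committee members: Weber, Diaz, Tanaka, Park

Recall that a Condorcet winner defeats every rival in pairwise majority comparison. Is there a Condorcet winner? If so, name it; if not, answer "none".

none

Check each pair by majority over 29 ballots:
Tanaka vs Weber: Tanaka is ranked higher on 2+3+5+5 = 15 ballots, Weber on 14. Tanaka wins 15–14.
Tanaka vs Diaz: 11 to 18, Diaz.
Tanaka vs Park: Tanaka preferred on 2+1+2+3+5+8 = 21 ballots; Tanaka wins 21–8.
Weber vs Diaz: Weber preferred on 1+1+2+3+8 = 15 ballots; Weber wins 15–14.
Weber vs Park: 14 to 15, Park.
Diaz vs Park: 25 to 4, Diaz.
Every candidate loses at least once (Tanaka loses to Diaz; Weber loses to Tanaka; Diaz loses to Weber; Park loses to Tanaka). The majority relation contains the cycle Tanaka > Weber > Diaz > Tanaka, so there is no Condorcet winner.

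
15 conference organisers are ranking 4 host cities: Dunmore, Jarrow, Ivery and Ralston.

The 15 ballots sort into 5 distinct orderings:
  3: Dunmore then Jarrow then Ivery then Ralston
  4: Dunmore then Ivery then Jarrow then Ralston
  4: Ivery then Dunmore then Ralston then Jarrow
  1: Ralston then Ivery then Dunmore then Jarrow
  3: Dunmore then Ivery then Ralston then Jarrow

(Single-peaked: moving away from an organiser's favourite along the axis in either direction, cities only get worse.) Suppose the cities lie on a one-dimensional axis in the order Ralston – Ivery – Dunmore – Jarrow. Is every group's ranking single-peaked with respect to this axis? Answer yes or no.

Axis positions: Ralston=1, Ivery=2, Dunmore=3, Jarrow=4.
Group 1 (peak Dunmore at position 3): ranking walks positions 3-4-2-1, expanding outward from the peak — single-peaked.
Group 2 (peak Dunmore at position 3): ranking walks positions 3-2-4-1, expanding outward from the peak — single-peaked.
Group 3 (peak Ivery at position 2): ranking walks positions 2-3-1-4, expanding outward from the peak — single-peaked.
Group 4 (peak Ralston at position 1): ranking walks positions 1-2-3-4, expanding outward from the peak — single-peaked.
Group 5 (peak Dunmore at position 3): ranking walks positions 3-2-1-4, expanding outward from the peak — single-peaked.
Every ranking is single-peaked on this axis.

yes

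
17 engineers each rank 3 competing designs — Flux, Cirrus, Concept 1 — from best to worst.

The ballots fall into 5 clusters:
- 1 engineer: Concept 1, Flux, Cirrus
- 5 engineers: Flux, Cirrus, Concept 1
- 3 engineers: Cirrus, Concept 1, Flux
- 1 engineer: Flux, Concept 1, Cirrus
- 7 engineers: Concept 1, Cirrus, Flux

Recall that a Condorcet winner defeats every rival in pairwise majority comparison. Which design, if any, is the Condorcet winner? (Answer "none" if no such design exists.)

Pairwise majorities:
Flux–Cirrus: Cirrus 10–7.
Flux vs Concept 1: Flux preferred on 5+1 = 6 ballots; Concept 1 wins 11–6.
Cirrus vs Concept 1: Cirrus is ranked higher on 5+3 = 8 ballots, Concept 1 on 9. Concept 1 wins 9–8.
Concept 1 wins every pairwise contest, so Concept 1 is the Condorcet winner.

Concept 1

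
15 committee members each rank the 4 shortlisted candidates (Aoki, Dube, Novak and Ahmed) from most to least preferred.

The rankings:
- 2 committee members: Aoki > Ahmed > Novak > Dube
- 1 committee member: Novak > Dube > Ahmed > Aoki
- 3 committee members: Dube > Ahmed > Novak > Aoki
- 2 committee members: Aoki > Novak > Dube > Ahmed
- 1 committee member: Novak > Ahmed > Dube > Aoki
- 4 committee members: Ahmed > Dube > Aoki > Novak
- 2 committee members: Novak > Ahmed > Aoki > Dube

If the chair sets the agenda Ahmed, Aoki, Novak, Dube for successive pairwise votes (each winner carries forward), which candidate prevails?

Round 1: Ahmed vs Aoki — 11–4, Ahmed advances.
Round 2: Ahmed vs Novak — 9–6, Ahmed advances.
Round 3: Ahmed vs Dube — 9–6, Ahmed advances.
Ahmed survives the agenda.

Ahmed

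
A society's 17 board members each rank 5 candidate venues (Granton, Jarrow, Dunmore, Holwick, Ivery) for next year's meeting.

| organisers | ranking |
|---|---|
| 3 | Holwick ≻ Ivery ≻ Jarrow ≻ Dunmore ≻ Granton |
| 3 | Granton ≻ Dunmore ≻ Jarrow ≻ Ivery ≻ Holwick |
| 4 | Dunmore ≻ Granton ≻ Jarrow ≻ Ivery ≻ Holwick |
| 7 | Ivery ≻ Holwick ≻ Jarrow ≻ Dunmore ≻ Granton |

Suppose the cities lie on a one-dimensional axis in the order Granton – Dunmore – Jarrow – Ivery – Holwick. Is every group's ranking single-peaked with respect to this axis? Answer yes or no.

yes

Axis positions: Granton=1, Dunmore=2, Jarrow=3, Ivery=4, Holwick=5.
Group 1 (peak Holwick at position 5): ranking walks positions 5-4-3-2-1, expanding outward from the peak — single-peaked.
Group 2 (peak Granton at position 1): ranking walks positions 1-2-3-4-5, expanding outward from the peak — single-peaked.
Group 3 (peak Dunmore at position 2): ranking walks positions 2-1-3-4-5, expanding outward from the peak — single-peaked.
Group 4 (peak Ivery at position 4): ranking walks positions 4-5-3-2-1, expanding outward from the peak — single-peaked.
Every ranking is single-peaked on this axis.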